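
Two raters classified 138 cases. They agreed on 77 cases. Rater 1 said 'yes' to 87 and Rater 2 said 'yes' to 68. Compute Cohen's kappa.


P_o = 77/138 = 0.557971
P_e = (87*68 + 51*70) / 19044 = 0.49811
kappa = (P_o - P_e) / (1 - P_e)
kappa = (0.557971 - 0.49811) / (1 - 0.49811)
kappa = 0.1193

0.1193


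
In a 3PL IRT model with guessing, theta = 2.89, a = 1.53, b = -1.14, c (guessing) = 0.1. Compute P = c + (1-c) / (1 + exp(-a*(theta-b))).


logit = 1.53*(2.89 - -1.14) = 6.1659
P* = 1/(1 + exp(-6.1659)) = 0.9979
P = 0.1 + (1 - 0.1) * 0.9979
P = 0.9981

0.9981


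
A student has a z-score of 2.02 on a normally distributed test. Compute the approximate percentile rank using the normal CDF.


CDF(z) = 0.5 * (1 + erf(z/sqrt(2)))
erf(1.4284) = 0.9566
CDF = 0.9783
Percentile rank = 0.9783 * 100 = 97.83

97.83


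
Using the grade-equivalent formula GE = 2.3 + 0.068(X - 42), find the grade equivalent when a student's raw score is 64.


raw - median = 64 - 42 = 22
slope * diff = 0.068 * 22 = 1.496
GE = 2.3 + 1.496
GE = 3.796

3.796


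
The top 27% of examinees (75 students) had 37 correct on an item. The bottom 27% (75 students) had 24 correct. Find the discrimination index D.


p_upper = 37/75 = 0.4933
p_lower = 24/75 = 0.32
D = 0.4933 - 0.32 = 0.1733

0.1733


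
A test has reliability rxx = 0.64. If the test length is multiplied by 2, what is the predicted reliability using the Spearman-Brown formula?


r_new = (n * rxx) / (1 + (n-1) * rxx)
r_new = (2 * 0.64) / (1 + 1 * 0.64)
r_new = 1.28 / 1.64
r_new = 0.7805

0.7805


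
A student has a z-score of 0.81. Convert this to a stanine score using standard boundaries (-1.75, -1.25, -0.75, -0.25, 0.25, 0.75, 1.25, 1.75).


Stanine boundaries: [-1.75, -1.25, -0.75, -0.25, 0.25, 0.75, 1.25, 1.75]
z = 0.81
Check each boundary:
  z >= -1.75 -> could be stanine 2
  z >= -1.25 -> could be stanine 3
  z >= -0.75 -> could be stanine 4
  z >= -0.25 -> could be stanine 5
  z >= 0.25 -> could be stanine 6
  z >= 0.75 -> could be stanine 7
  z < 1.25
  z < 1.75
Highest qualifying boundary gives stanine = 7

7


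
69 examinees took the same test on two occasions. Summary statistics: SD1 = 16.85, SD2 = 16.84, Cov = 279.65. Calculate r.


r = cov(X,Y) / (SD_X * SD_Y)
r = 279.65 / (16.85 * 16.84)
r = 279.65 / 283.754
r = 0.9855

0.9855


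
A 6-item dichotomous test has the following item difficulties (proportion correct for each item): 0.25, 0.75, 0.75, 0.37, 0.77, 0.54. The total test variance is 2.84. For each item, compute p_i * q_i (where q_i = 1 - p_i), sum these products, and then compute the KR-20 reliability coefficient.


For each item, compute p_i * q_i:
  Item 1: 0.25 * 0.75 = 0.1875
  Item 2: 0.75 * 0.25 = 0.1875
  Item 3: 0.75 * 0.25 = 0.1875
  Item 4: 0.37 * 0.63 = 0.2331
  Item 5: 0.77 * 0.23 = 0.1771
  Item 6: 0.54 * 0.46 = 0.2484
Sum(p_i * q_i) = 0.1875 + 0.1875 + 0.1875 + 0.2331 + 0.1771 + 0.2484 = 1.2211
KR-20 = (k/(k-1)) * (1 - Sum(p_i*q_i) / Var_total)
= (6/5) * (1 - 1.2211/2.84)
= 1.2 * 0.57
KR-20 = 0.684

0.684


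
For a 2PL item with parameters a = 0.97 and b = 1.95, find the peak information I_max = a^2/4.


For 2PL, max info at theta = b = 1.95
I_max = a^2 / 4 = 0.97^2 / 4
= 0.9409 / 4
I_max = 0.2352

0.2352


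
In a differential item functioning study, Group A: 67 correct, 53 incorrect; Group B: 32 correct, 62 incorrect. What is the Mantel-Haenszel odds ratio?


Odds_A = 67/53 = 1.2642
Odds_B = 32/62 = 0.5161
OR = Odds_A / Odds_B = 1.2642 / 0.5161
Exactly, OR = (67 * 62) / (53 * 32) = 4154 / 1696
OR = 2.4493

2.4493


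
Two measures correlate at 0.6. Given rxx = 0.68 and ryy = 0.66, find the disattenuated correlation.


r_corrected = rxy / sqrt(rxx * ryy)
= 0.6 / sqrt(0.68 * 0.66)
= 0.6 / sqrt(0.4488)
= 0.6 / 0.669925
r_corrected = 0.8956

0.8956


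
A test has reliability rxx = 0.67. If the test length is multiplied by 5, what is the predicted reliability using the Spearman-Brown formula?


r_new = (n * rxx) / (1 + (n-1) * rxx)
r_new = (5 * 0.67) / (1 + 4 * 0.67)
r_new = 3.35 / 3.68
r_new = 0.9103

0.9103


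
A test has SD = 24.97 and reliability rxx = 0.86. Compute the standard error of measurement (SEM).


SEM = SD * sqrt(1 - rxx)
SEM = 24.97 * sqrt(1 - 0.86)
SEM = 24.97 * sqrt(0.14) = 24.97 * 0.374166
SEM = 9.3429

9.3429


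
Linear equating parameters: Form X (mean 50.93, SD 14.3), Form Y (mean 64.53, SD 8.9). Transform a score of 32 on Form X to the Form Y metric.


slope = SD_Y / SD_X = 8.9 / 14.3 ~ 0.6224
intercept = mean_Y - slope * mean_X = 64.53 - (8.9 / 14.3) * 50.93 ~ 32.8323
Y = slope * X + intercept. To avoid rounding drift from the rounded slope/intercept, evaluate the equivalent form Y = mean_Y + SD_Y * (X - mean_X) / SD_X at full precision:
Y = 64.53 + 8.9 * (32 - 50.93) / 14.3
Y = 64.53 - 8.9 * 18.93 / 14.3
Y = 64.53 - 168.477 / 14.3
Y = 64.53 - 11.7816
Y = 52.7484

52.7484


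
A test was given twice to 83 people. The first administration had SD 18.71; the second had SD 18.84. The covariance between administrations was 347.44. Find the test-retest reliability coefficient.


r = cov(X,Y) / (SD_X * SD_Y)
r = 347.44 / (18.71 * 18.84)
r = 347.44 / 352.4964
r = 0.9857

0.9857


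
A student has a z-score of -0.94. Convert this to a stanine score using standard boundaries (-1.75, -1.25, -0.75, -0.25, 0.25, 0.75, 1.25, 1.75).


Stanine boundaries: [-1.75, -1.25, -0.75, -0.25, 0.25, 0.75, 1.25, 1.75]
z = -0.94
Check each boundary:
  z >= -1.75 -> could be stanine 2
  z >= -1.25 -> could be stanine 3
  z < -0.75
  z < -0.25
  z < 0.25
  z < 0.75
  z < 1.25
  z < 1.75
Highest qualifying boundary gives stanine = 3

3


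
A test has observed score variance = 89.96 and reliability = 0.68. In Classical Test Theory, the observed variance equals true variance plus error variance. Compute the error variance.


var_true = rxx * var_obs = 0.68 * 89.96 = 61.1728
var_error = var_obs - var_true
var_error = 89.96 - 61.1728
var_error = 28.7872

28.7872


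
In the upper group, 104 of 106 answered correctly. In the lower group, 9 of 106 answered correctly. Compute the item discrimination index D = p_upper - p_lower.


p_upper = 104/106 = 0.9811
p_lower = 9/106 = 0.0849
D = 0.9811 - 0.0849 = 0.8962

0.8962


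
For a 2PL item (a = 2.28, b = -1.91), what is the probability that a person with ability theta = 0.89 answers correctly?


a*(theta - b) = 2.28 * (0.89 - -1.91) = 6.384
exp(-6.384) = 0.0017
P = 1 / (1 + 0.0017)
P = 0.9983

0.9983


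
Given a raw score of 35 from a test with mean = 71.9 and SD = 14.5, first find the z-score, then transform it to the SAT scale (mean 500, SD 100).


z = (X - mean) / SD = (35 - 71.9) / 14.5
z = -36.9 / 14.5
z = -2.5448
SAT-scale = SAT = 500 + 100z
Carry z at full precision (z = -36.9 / 14.5) into the conversion:
SAT-scale = 500 + 100 * (-36.9 / 14.5) = 500 + -3690 / 14.5
SAT-scale = 500 + -254.4828
SAT-scale = 245.5172

245.5172


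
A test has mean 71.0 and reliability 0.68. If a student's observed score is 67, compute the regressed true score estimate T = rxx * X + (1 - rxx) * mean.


T_est = rxx * X + (1 - rxx) * mean
T_est = 0.68 * 67 + 0.32 * 71.0
T_est = 45.56 + 22.72
T_est = 68.28

68.28


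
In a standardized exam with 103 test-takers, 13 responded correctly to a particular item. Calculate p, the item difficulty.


Item difficulty p = number correct / total examinees
p = 13 / 103
p = 0.1262

0.1262


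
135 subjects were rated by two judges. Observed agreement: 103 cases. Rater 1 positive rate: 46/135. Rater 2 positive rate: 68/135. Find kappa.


P_o = 103/135 = 0.762963
P_e = (46*68 + 89*67) / 18225 = 0.49882
kappa = (P_o - P_e) / (1 - P_e)
kappa = (0.762963 - 0.49882) / (1 - 0.49882)
kappa = 0.527

0.527


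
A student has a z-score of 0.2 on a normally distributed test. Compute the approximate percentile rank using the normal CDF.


CDF(z) = 0.5 * (1 + erf(z/sqrt(2)))
erf(0.1414) = 0.1585
CDF = 0.5793
Percentile rank = 0.5793 * 100 = 57.93

57.93


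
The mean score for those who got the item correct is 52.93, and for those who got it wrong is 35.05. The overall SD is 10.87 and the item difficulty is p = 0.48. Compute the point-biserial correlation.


q = 1 - p = 0.52
rpb = ((M1 - M0) / SD) * sqrt(p * q)
rpb = ((52.93 - 35.05) / 10.87) * sqrt(0.48 * 0.52)
rpb = 0.8218

0.8218


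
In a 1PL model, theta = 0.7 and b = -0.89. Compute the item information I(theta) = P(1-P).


P = 1/(1+exp(-(0.7--0.89))) = 0.8306
I = P*(1-P) = 0.8306 * 0.1694
I = 0.1407

0.1407


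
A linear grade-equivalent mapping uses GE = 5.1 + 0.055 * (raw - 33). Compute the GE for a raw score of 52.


raw - median = 52 - 33 = 19
slope * diff = 0.055 * 19 = 1.045
GE = 5.1 + 1.045
GE = 6.145

6.145


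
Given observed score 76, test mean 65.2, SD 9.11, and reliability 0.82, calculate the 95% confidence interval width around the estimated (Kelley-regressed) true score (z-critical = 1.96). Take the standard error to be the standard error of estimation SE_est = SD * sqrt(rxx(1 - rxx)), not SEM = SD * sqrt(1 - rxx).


True score estimate = 0.82*76 + 0.18*65.2 = 74.056
SE_est = SD * sqrt(rxx * (1 - rxx)) = 9.11 * sqrt(0.82 * 0.18) = 9.11 * sqrt(0.1476) = 3.499948
CI = T_est +/- z * SE_est, so width = 2 * z * SE_est = 2 * 1.96 * 3.499948
Width = 13.7198

13.7198


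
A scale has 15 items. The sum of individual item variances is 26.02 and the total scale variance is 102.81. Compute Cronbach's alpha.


alpha = (k/(k-1)) * (1 - sum(si^2)/s_total^2)
= (15/14) * (1 - 26.02/102.81)
alpha = 0.8003

0.8003


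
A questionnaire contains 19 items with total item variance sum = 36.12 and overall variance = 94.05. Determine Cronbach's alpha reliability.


alpha = (k/(k-1)) * (1 - sum(si^2)/s_total^2)
= (19/18) * (1 - 36.12/94.05)
alpha = 0.6502

0.6502


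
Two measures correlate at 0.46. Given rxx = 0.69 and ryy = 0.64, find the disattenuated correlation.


r_corrected = rxy / sqrt(rxx * ryy)
= 0.46 / sqrt(0.69 * 0.64)
= 0.46 / sqrt(0.4416)
= 0.46 / 0.66453
r_corrected = 0.6922

0.6922


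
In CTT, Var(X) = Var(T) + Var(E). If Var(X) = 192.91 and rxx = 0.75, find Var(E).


var_true = rxx * var_obs = 0.75 * 192.91 = 144.6825
var_error = var_obs - var_true
var_error = 192.91 - 144.6825
var_error = 48.2275

48.2275


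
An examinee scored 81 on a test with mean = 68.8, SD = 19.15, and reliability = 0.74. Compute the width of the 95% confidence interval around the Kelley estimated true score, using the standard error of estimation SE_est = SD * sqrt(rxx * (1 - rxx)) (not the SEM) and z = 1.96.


True score estimate = 0.74*81 + 0.26*68.8 = 77.828
SE_est = SD * sqrt(rxx * (1 - rxx)) = 19.15 * sqrt(0.74 * 0.26) = 19.15 * sqrt(0.1924) = 8.399846
CI = T_est +/- z * SE_est, so width = 2 * z * SE_est = 2 * 1.96 * 8.399846
Width = 32.9274

32.9274


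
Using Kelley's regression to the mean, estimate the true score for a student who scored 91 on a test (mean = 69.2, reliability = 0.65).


T_est = rxx * X + (1 - rxx) * mean
T_est = 0.65 * 91 + 0.35 * 69.2
T_est = 59.15 + 24.22
T_est = 83.37

83.37


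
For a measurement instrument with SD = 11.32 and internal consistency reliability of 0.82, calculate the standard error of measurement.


SEM = SD * sqrt(1 - rxx)
SEM = 11.32 * sqrt(1 - 0.82)
SEM = 11.32 * sqrt(0.18) = 11.32 * 0.424264
SEM = 4.8027

4.8027


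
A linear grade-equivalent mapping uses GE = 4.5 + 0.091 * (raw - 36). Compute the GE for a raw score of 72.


raw - median = 72 - 36 = 36
slope * diff = 0.091 * 36 = 3.276
GE = 4.5 + 3.276
GE = 7.776

7.776


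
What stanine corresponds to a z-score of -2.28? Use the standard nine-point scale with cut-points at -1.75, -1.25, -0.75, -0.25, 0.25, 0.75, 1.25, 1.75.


Stanine boundaries: [-1.75, -1.25, -0.75, -0.25, 0.25, 0.75, 1.25, 1.75]
z = -2.28
Check each boundary:
  z < -1.75
  z < -1.25
  z < -0.75
  z < -0.25
  z < 0.25
  z < 0.75
  z < 1.25
  z < 1.75
Highest qualifying boundary gives stanine = 1

1


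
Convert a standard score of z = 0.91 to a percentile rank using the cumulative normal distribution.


CDF(z) = 0.5 * (1 + erf(z/sqrt(2)))
erf(0.6435) = 0.6372
CDF = 0.8186
Percentile rank = 0.8186 * 100 = 81.86

81.86


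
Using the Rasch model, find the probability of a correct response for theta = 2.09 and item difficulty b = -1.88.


theta - b = 2.09 - -1.88 = 3.97
exp(-(theta - b)) = exp(-3.97) = 0.0189
P = 1 / (1 + 0.0189)
P = 0.9815

0.9815


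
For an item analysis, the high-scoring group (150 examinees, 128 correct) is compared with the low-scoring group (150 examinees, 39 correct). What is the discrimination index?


p_upper = 128/150 = 0.8533
p_lower = 39/150 = 0.26
D = 0.8533 - 0.26 = 0.5933

0.5933


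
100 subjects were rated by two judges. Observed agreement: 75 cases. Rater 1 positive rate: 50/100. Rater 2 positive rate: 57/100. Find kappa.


P_o = 75/100 = 0.75
P_e = (50*57 + 50*43) / 10000 = 0.5
kappa = (P_o - P_e) / (1 - P_e)
kappa = (0.75 - 0.5) / (1 - 0.5)
kappa = 0.5

0.5


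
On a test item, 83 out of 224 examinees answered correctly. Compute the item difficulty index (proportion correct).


Item difficulty p = number correct / total examinees
p = 83 / 224
p = 0.3705

0.3705


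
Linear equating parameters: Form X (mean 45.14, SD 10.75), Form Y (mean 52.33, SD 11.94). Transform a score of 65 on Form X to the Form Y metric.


slope = SD_Y / SD_X = 11.94 / 10.75 ~ 1.1107
intercept = mean_Y - slope * mean_X = 52.33 - (11.94 / 10.75) * 45.14 ~ 2.1931
Y = slope * X + intercept. To avoid rounding drift from the rounded slope/intercept, evaluate the equivalent form Y = mean_Y + SD_Y * (X - mean_X) / SD_X at full precision:
Y = 52.33 + 11.94 * (65 - 45.14) / 10.75
Y = 52.33 + 11.94 * 19.86 / 10.75
Y = 52.33 + 237.1284 / 10.75
Y = 52.33 + 22.0585
Y = 74.3885

74.3885


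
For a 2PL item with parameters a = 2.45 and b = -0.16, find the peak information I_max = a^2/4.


For 2PL, max info at theta = b = -0.16
I_max = a^2 / 4 = 2.45^2 / 4
= 6.0025 / 4
I_max = 1.5006

1.5006


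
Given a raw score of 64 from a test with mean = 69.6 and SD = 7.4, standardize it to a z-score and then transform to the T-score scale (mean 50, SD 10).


z = (X - mean) / SD = (64 - 69.6) / 7.4
z = -5.6 / 7.4
z = -0.7568
T-score = T = 50 + 10z
Carry z at full precision (z = -5.6 / 7.4) into the conversion:
T-score = 50 + 10 * (-5.6 / 7.4) = 50 + -56 / 7.4
T-score = 50 + -7.5676
T-score = 42.4324

42.4324


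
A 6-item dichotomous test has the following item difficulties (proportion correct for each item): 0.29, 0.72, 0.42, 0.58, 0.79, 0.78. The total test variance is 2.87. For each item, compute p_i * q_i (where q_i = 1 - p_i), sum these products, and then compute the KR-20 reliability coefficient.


For each item, compute p_i * q_i:
  Item 1: 0.29 * 0.71 = 0.2059
  Item 2: 0.72 * 0.28 = 0.2016
  Item 3: 0.42 * 0.58 = 0.2436
  Item 4: 0.58 * 0.42 = 0.2436
  Item 5: 0.79 * 0.21 = 0.1659
  Item 6: 0.78 * 0.22 = 0.1716
Sum(p_i * q_i) = 0.2059 + 0.2016 + 0.2436 + 0.2436 + 0.1659 + 0.1716 = 1.2322
KR-20 = (k/(k-1)) * (1 - Sum(p_i*q_i) / Var_total)
= (6/5) * (1 - 1.2322/2.87)
= 1.2 * 0.5707
KR-20 = 0.6848

0.6848


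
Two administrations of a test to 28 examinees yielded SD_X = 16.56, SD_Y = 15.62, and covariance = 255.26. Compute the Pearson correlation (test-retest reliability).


r = cov(X,Y) / (SD_X * SD_Y)
r = 255.26 / (16.56 * 15.62)
r = 255.26 / 258.6672
r = 0.9868

0.9868


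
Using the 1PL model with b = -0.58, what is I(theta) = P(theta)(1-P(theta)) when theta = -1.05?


P = 1/(1+exp(-(-1.05--0.58))) = 0.3846
I = P*(1-P) = 0.3846 * 0.6154
I = 0.2367

0.2367


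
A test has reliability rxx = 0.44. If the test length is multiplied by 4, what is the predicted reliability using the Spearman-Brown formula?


r_new = (n * rxx) / (1 + (n-1) * rxx)
r_new = (4 * 0.44) / (1 + 3 * 0.44)
r_new = 1.76 / 2.32
r_new = 0.7586

0.7586


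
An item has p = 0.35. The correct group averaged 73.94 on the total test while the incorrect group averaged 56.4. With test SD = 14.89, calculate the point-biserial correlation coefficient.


q = 1 - p = 0.65
rpb = ((M1 - M0) / SD) * sqrt(p * q)
rpb = ((73.94 - 56.4) / 14.89) * sqrt(0.35 * 0.65)
rpb = 0.5619

0.5619


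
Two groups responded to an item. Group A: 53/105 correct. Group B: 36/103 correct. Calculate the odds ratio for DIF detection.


Odds_A = 53/52 = 1.0192
Odds_B = 36/67 = 0.5373
OR = Odds_A / Odds_B = 1.0192 / 0.5373
Exactly, OR = (53 * 67) / (52 * 36) = 3551 / 1872
OR = 1.8969

1.8969


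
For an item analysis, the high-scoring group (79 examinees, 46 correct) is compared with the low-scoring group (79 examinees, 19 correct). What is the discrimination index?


p_upper = 46/79 = 0.5823
p_lower = 19/79 = 0.2405
D = 0.5823 - 0.2405 = 0.3418

0.3418


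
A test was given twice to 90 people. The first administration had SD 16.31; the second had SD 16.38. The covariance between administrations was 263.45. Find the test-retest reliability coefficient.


r = cov(X,Y) / (SD_X * SD_Y)
r = 263.45 / (16.31 * 16.38)
r = 263.45 / 267.1578
r = 0.9861

0.9861


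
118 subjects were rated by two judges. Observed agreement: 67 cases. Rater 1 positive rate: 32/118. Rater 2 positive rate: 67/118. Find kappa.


P_o = 67/118 = 0.567797
P_e = (32*67 + 86*51) / 13924 = 0.468974
kappa = (P_o - P_e) / (1 - P_e)
kappa = (0.567797 - 0.468974) / (1 - 0.468974)
kappa = 0.1861

0.1861


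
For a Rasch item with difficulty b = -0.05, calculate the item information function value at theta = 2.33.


P = 1/(1+exp(-(2.33--0.05))) = 0.9153
I = P*(1-P) = 0.9153 * 0.0847
I = 0.0775

0.0775


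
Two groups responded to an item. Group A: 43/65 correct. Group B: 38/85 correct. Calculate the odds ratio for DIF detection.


Odds_A = 43/22 = 1.9545
Odds_B = 38/47 = 0.8085
OR = Odds_A / Odds_B = 1.9545 / 0.8085
Exactly, OR = (43 * 47) / (22 * 38) = 2021 / 836
OR = 2.4175

2.4175


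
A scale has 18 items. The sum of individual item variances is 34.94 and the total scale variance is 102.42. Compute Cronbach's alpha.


alpha = (k/(k-1)) * (1 - sum(si^2)/s_total^2)
= (18/17) * (1 - 34.94/102.42)
alpha = 0.6976

0.6976


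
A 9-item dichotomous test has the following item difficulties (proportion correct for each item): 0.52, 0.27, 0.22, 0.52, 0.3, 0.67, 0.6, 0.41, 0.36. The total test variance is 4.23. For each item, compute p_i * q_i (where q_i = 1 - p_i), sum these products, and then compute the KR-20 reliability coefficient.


For each item, compute p_i * q_i:
  Item 1: 0.52 * 0.48 = 0.2496
  Item 2: 0.27 * 0.73 = 0.1971
  Item 3: 0.22 * 0.78 = 0.1716
  Item 4: 0.52 * 0.48 = 0.2496
  Item 5: 0.3 * 0.7 = 0.21
  Item 6: 0.67 * 0.33 = 0.2211
  Item 7: 0.6 * 0.4 = 0.24
  Item 8: 0.41 * 0.59 = 0.2419
  Item 9: 0.36 * 0.64 = 0.2304
Sum(p_i * q_i) = 0.2496 + 0.1971 + 0.1716 + 0.2496 + 0.21 + 0.2211 + 0.24 + 0.2419 + 0.2304 = 2.0113
KR-20 = (k/(k-1)) * (1 - Sum(p_i*q_i) / Var_total)
= (9/8) * (1 - 2.0113/4.23)
= 1.125 * 0.5245
KR-20 = 0.5901

0.5901


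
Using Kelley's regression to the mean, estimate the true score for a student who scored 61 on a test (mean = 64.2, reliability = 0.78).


T_est = rxx * X + (1 - rxx) * mean
T_est = 0.78 * 61 + 0.22 * 64.2
T_est = 47.58 + 14.124
T_est = 61.704

61.704


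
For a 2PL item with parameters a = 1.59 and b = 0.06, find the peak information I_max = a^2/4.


For 2PL, max info at theta = b = 0.06
I_max = a^2 / 4 = 1.59^2 / 4
= 2.5281 / 4
I_max = 0.632

0.632


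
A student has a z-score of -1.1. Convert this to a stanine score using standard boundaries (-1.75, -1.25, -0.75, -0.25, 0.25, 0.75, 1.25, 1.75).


Stanine boundaries: [-1.75, -1.25, -0.75, -0.25, 0.25, 0.75, 1.25, 1.75]
z = -1.1
Check each boundary:
  z >= -1.75 -> could be stanine 2
  z >= -1.25 -> could be stanine 3
  z < -0.75
  z < -0.25
  z < 0.25
  z < 0.75
  z < 1.25
  z < 1.75
Highest qualifying boundary gives stanine = 3

3


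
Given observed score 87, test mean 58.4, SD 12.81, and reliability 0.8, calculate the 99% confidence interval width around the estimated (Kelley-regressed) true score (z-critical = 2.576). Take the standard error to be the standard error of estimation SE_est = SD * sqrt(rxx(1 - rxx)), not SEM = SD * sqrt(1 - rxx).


True score estimate = 0.8*87 + 0.2*58.4 = 81.28
SE_est = SD * sqrt(rxx * (1 - rxx)) = 12.81 * sqrt(0.8 * 0.2) = 12.81 * sqrt(0.16) = 5.124
CI = T_est +/- z * SE_est, so width = 2 * z * SE_est = 2 * 2.576 * 5.124
Width = 26.3988

26.3988


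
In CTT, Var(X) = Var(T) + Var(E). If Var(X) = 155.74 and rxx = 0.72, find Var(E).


var_true = rxx * var_obs = 0.72 * 155.74 = 112.1328
var_error = var_obs - var_true
var_error = 155.74 - 112.1328
var_error = 43.6072

43.6072


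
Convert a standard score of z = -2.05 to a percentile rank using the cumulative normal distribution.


CDF(z) = 0.5 * (1 + erf(z/sqrt(2)))
erf(-1.4496) = -0.9596
CDF = 0.0202
Percentile rank = 0.0202 * 100 = 2.02

2.02


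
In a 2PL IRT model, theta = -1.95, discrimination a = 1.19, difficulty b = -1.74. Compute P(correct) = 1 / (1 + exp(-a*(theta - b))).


a*(theta - b) = 1.19 * (-1.95 - -1.74) = -0.2499
exp(--0.2499) = 1.2839
P = 1 / (1 + 1.2839)
P = 0.4378

0.4378


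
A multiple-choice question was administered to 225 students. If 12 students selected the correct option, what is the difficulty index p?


Item difficulty p = number correct / total examinees
p = 12 / 225
p = 0.0533

0.0533


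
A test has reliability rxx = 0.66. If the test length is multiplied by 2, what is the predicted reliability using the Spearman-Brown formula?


r_new = (n * rxx) / (1 + (n-1) * rxx)
r_new = (2 * 0.66) / (1 + 1 * 0.66)
r_new = 1.32 / 1.66
r_new = 0.7952

0.7952


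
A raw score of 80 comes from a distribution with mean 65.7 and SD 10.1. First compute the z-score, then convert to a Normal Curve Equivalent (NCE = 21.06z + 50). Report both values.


z = (X - mean) / SD = (80 - 65.7) / 10.1
z = 14.3 / 10.1
z = 1.4158
NCE = NCE = 21.06z + 50
Carry z at full precision (z = 14.3 / 10.1) into the conversion:
NCE = 21.06 * (14.3 / 10.1) + 50 = 301.158 / 10.1 + 50
NCE = 29.8176 + 50
NCE = 79.8176

79.8176


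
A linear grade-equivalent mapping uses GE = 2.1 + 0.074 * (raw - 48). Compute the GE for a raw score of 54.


raw - median = 54 - 48 = 6
slope * diff = 0.074 * 6 = 0.444
GE = 2.1 + 0.444
GE = 2.544

2.544


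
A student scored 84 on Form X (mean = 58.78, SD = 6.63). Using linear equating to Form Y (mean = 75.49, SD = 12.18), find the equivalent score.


slope = SD_Y / SD_X = 12.18 / 6.63 ~ 1.8371
intercept = mean_Y - slope * mean_X = 75.49 - (12.18 / 6.63) * 58.78 ~ -32.495
Y = slope * X + intercept. To avoid rounding drift from the rounded slope/intercept, evaluate the equivalent form Y = mean_Y + SD_Y * (X - mean_X) / SD_X at full precision:
Y = 75.49 + 12.18 * (84 - 58.78) / 6.63
Y = 75.49 + 12.18 * 25.22 / 6.63
Y = 75.49 + 307.1796 / 6.63
Y = 75.49 + 46.3318
Y = 121.8218

121.8218


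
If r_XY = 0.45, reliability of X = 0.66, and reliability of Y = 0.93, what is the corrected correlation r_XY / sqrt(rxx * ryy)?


r_corrected = rxy / sqrt(rxx * ryy)
= 0.45 / sqrt(0.66 * 0.93)
= 0.45 / sqrt(0.6138)
= 0.45 / 0.783454
r_corrected = 0.5744

0.5744


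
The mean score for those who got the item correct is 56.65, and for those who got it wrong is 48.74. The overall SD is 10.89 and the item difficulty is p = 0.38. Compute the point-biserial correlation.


q = 1 - p = 0.62
rpb = ((M1 - M0) / SD) * sqrt(p * q)
rpb = ((56.65 - 48.74) / 10.89) * sqrt(0.38 * 0.62)
rpb = 0.3526

0.3526


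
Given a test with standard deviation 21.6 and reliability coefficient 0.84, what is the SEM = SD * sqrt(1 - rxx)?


SEM = SD * sqrt(1 - rxx)
SEM = 21.6 * sqrt(1 - 0.84)
SEM = 21.6 * sqrt(0.16) = 21.6 * 0.4
SEM = 8.64

8.64


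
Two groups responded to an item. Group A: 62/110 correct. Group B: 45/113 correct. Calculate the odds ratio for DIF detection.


Odds_A = 62/48 = 1.2917
Odds_B = 45/68 = 0.6618
OR = Odds_A / Odds_B = 1.2917 / 0.6618
Exactly, OR = (62 * 68) / (48 * 45) = 4216 / 2160
OR = 1.9519

1.9519


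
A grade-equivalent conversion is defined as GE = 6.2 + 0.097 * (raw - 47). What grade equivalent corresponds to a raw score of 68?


raw - median = 68 - 47 = 21
slope * diff = 0.097 * 21 = 2.037
GE = 6.2 + 2.037
GE = 8.237

8.237


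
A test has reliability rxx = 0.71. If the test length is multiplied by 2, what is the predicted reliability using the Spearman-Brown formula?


r_new = (n * rxx) / (1 + (n-1) * rxx)
r_new = (2 * 0.71) / (1 + 1 * 0.71)
r_new = 1.42 / 1.71
r_new = 0.8304

0.8304


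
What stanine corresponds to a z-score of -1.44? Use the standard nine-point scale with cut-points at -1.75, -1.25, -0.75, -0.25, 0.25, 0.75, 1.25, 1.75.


Stanine boundaries: [-1.75, -1.25, -0.75, -0.25, 0.25, 0.75, 1.25, 1.75]
z = -1.44
Check each boundary:
  z >= -1.75 -> could be stanine 2
  z < -1.25
  z < -0.75
  z < -0.25
  z < 0.25
  z < 0.75
  z < 1.25
  z < 1.75
Highest qualifying boundary gives stanine = 2

2


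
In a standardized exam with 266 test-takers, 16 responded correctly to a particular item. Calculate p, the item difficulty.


Item difficulty p = number correct / total examinees
p = 16 / 266
p = 0.0602

0.0602


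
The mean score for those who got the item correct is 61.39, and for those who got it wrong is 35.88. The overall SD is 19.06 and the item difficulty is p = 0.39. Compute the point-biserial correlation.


q = 1 - p = 0.61
rpb = ((M1 - M0) / SD) * sqrt(p * q)
rpb = ((61.39 - 35.88) / 19.06) * sqrt(0.39 * 0.61)
rpb = 0.6528

0.6528


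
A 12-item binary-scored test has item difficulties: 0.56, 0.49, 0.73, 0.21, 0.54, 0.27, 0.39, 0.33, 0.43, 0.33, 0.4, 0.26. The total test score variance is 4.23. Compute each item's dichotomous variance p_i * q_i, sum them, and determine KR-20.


For each item, compute p_i * q_i:
  Item 1: 0.56 * 0.44 = 0.2464
  Item 2: 0.49 * 0.51 = 0.2499
  Item 3: 0.73 * 0.27 = 0.1971
  Item 4: 0.21 * 0.79 = 0.1659
  Item 5: 0.54 * 0.46 = 0.2484
  Item 6: 0.27 * 0.73 = 0.1971
  Item 7: 0.39 * 0.61 = 0.2379
  Item 8: 0.33 * 0.67 = 0.2211
  Item 9: 0.43 * 0.57 = 0.2451
  Item 10: 0.33 * 0.67 = 0.2211
  Item 11: 0.4 * 0.6 = 0.24
  Item 12: 0.26 * 0.74 = 0.1924
Sum(p_i * q_i) = 0.2464 + 0.2499 + 0.1971 + 0.1659 + 0.2484 + 0.1971 + 0.2379 + 0.2211 + 0.2451 + 0.2211 + 0.24 + 0.1924 = 2.6624
KR-20 = (k/(k-1)) * (1 - Sum(p_i*q_i) / Var_total)
= (12/11) * (1 - 2.6624/4.23)
= 1.0909 * 0.3706
KR-20 = 0.4043

0.4043


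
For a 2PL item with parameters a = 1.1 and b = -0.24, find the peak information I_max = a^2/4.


For 2PL, max info at theta = b = -0.24
I_max = a^2 / 4 = 1.1^2 / 4
= 1.21 / 4
I_max = 0.3025

0.3025


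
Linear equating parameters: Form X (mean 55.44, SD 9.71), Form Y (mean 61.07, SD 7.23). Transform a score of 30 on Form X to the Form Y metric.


slope = SD_Y / SD_X = 7.23 / 9.71 ~ 0.7446
intercept = mean_Y - slope * mean_X = 61.07 - (7.23 / 9.71) * 55.44 ~ 19.7898
Y = slope * X + intercept. To avoid rounding drift from the rounded slope/intercept, evaluate the equivalent form Y = mean_Y + SD_Y * (X - mean_X) / SD_X at full precision:
Y = 61.07 + 7.23 * (30 - 55.44) / 9.71
Y = 61.07 - 7.23 * 25.44 / 9.71
Y = 61.07 - 183.9312 / 9.71
Y = 61.07 - 18.9425
Y = 42.1275

42.1275


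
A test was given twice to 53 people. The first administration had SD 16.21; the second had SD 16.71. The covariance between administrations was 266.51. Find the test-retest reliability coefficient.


r = cov(X,Y) / (SD_X * SD_Y)
r = 266.51 / (16.21 * 16.71)
r = 266.51 / 270.8691
r = 0.9839

0.9839


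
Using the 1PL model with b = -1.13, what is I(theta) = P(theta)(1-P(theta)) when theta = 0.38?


P = 1/(1+exp(-(0.38--1.13))) = 0.8191
I = P*(1-P) = 0.8191 * 0.1809
I = 0.1482

0.1482


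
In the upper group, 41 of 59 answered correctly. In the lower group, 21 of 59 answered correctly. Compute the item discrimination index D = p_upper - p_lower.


p_upper = 41/59 = 0.6949
p_lower = 21/59 = 0.3559
D = 0.6949 - 0.3559 = 0.339

0.339


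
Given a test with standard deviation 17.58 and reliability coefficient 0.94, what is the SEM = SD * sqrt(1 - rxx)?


SEM = SD * sqrt(1 - rxx)
SEM = 17.58 * sqrt(1 - 0.94)
SEM = 17.58 * sqrt(0.06) = 17.58 * 0.244949
SEM = 4.3062

4.3062


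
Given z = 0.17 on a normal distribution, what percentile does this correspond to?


CDF(z) = 0.5 * (1 + erf(z/sqrt(2)))
erf(0.1202) = 0.135
CDF = 0.5675
Percentile rank = 0.5675 * 100 = 56.75

56.75


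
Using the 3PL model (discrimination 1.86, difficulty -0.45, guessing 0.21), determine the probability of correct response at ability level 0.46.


logit = 1.86*(0.46 - -0.45) = 1.6926
P* = 1/(1 + exp(-1.6926)) = 0.8446
P = 0.21 + (1 - 0.21) * 0.8446
P = 0.8772

0.8772


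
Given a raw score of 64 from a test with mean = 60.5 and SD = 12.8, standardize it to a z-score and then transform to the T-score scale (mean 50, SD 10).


z = (X - mean) / SD = (64 - 60.5) / 12.8
z = 3.5 / 12.8
z = 0.2734
T-score = T = 50 + 10z
Carry z at full precision (z = 3.5 / 12.8) into the conversion:
T-score = 50 + 10 * (3.5 / 12.8) = 50 + 35 / 12.8
T-score = 50 + 2.7344
T-score = 52.7344

52.7344


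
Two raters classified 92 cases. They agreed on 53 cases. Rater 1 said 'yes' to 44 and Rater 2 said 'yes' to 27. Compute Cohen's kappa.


P_o = 53/92 = 0.576087
P_e = (44*27 + 48*65) / 8464 = 0.508979
kappa = (P_o - P_e) / (1 - P_e)
kappa = (0.576087 - 0.508979) / (1 - 0.508979)
kappa = 0.1367

0.1367


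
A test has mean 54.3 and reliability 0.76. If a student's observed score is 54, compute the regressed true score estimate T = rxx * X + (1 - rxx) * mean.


T_est = rxx * X + (1 - rxx) * mean
T_est = 0.76 * 54 + 0.24 * 54.3
T_est = 41.04 + 13.032
T_est = 54.072

54.072


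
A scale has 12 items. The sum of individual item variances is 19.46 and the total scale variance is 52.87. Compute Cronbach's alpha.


alpha = (k/(k-1)) * (1 - sum(si^2)/s_total^2)
= (12/11) * (1 - 19.46/52.87)
alpha = 0.6894

0.6894


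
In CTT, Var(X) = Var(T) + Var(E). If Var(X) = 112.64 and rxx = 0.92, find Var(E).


var_true = rxx * var_obs = 0.92 * 112.64 = 103.6288
var_error = var_obs - var_true
var_error = 112.64 - 103.6288
var_error = 9.0112

9.0112


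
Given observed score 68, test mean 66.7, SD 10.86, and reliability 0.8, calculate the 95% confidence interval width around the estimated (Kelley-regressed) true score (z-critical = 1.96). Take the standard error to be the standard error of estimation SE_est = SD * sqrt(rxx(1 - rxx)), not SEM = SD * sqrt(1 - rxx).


True score estimate = 0.8*68 + 0.2*66.7 = 67.74
SE_est = SD * sqrt(rxx * (1 - rxx)) = 10.86 * sqrt(0.8 * 0.2) = 10.86 * sqrt(0.16) = 4.344
CI = T_est +/- z * SE_est, so width = 2 * z * SE_est = 2 * 1.96 * 4.344
Width = 17.0285

17.0285


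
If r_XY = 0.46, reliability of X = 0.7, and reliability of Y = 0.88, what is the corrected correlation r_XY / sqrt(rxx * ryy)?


r_corrected = rxy / sqrt(rxx * ryy)
= 0.46 / sqrt(0.7 * 0.88)
= 0.46 / sqrt(0.616)
= 0.46 / 0.784857
r_corrected = 0.5861

0.5861


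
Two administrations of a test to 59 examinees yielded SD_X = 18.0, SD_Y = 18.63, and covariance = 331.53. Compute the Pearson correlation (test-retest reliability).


r = cov(X,Y) / (SD_X * SD_Y)
r = 331.53 / (18.0 * 18.63)
r = 331.53 / 335.34
r = 0.9886

0.9886


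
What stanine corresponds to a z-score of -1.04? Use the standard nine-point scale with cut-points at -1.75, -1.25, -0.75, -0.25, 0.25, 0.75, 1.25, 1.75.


Stanine boundaries: [-1.75, -1.25, -0.75, -0.25, 0.25, 0.75, 1.25, 1.75]
z = -1.04
Check each boundary:
  z >= -1.75 -> could be stanine 2
  z >= -1.25 -> could be stanine 3
  z < -0.75
  z < -0.25
  z < 0.25
  z < 0.75
  z < 1.25
  z < 1.75
Highest qualifying boundary gives stanine = 3

3


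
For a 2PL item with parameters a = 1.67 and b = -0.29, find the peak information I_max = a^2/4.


For 2PL, max info at theta = b = -0.29
I_max = a^2 / 4 = 1.67^2 / 4
= 2.7889 / 4
I_max = 0.6972

0.6972


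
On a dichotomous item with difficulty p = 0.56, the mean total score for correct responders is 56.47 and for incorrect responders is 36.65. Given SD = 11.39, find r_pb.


q = 1 - p = 0.44
rpb = ((M1 - M0) / SD) * sqrt(p * q)
rpb = ((56.47 - 36.65) / 11.39) * sqrt(0.56 * 0.44)
rpb = 0.8638

0.8638


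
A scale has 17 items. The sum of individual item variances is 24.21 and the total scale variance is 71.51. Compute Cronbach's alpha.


alpha = (k/(k-1)) * (1 - sum(si^2)/s_total^2)
= (17/16) * (1 - 24.21/71.51)
alpha = 0.7028

0.7028


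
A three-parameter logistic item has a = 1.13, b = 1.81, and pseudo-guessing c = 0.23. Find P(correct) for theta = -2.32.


logit = 1.13*(-2.32 - 1.81) = -4.6669
P* = 1/(1 + exp(--4.6669)) = 0.0093
P = 0.23 + (1 - 0.23) * 0.0093
P = 0.2372

0.2372


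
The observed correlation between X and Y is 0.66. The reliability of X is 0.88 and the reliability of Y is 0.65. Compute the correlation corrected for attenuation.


r_corrected = rxy / sqrt(rxx * ryy)
= 0.66 / sqrt(0.88 * 0.65)
= 0.66 / sqrt(0.572)
= 0.66 / 0.756307
r_corrected = 0.8727

0.8727


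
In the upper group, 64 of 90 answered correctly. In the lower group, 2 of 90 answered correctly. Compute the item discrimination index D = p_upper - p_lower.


p_upper = 64/90 = 0.7111
p_lower = 2/90 = 0.0222
D = 0.7111 - 0.0222 = 0.6889

0.6889


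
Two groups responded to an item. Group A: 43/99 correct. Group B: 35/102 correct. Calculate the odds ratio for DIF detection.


Odds_A = 43/56 = 0.7679
Odds_B = 35/67 = 0.5224
OR = Odds_A / Odds_B = 0.7679 / 0.5224
Exactly, OR = (43 * 67) / (56 * 35) = 2881 / 1960
OR = 1.4699

1.4699


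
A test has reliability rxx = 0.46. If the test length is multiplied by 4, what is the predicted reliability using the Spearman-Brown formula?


r_new = (n * rxx) / (1 + (n-1) * rxx)
r_new = (4 * 0.46) / (1 + 3 * 0.46)
r_new = 1.84 / 2.38
r_new = 0.7731

0.7731


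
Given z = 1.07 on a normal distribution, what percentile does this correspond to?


CDF(z) = 0.5 * (1 + erf(z/sqrt(2)))
erf(0.7566) = 0.7154
CDF = 0.8577
Percentile rank = 0.8577 * 100 = 85.77

85.77


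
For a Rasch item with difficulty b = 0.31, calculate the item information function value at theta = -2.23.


P = 1/(1+exp(-(-2.23-0.31))) = 0.0731
I = P*(1-P) = 0.0731 * 0.9269
I = 0.0678

0.0678


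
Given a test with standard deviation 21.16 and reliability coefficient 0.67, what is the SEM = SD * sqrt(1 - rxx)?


SEM = SD * sqrt(1 - rxx)
SEM = 21.16 * sqrt(1 - 0.67)
SEM = 21.16 * sqrt(0.33) = 21.16 * 0.574456
SEM = 12.1555

12.1555


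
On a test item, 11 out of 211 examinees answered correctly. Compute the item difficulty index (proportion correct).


Item difficulty p = number correct / total examinees
p = 11 / 211
p = 0.0521

0.0521


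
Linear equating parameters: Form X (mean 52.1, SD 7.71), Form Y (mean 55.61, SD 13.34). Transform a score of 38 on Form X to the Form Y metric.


slope = SD_Y / SD_X = 13.34 / 7.71 ~ 1.7302
intercept = mean_Y - slope * mean_X = 55.61 - (13.34 / 7.71) * 52.1 ~ -34.5345
Y = slope * X + intercept. To avoid rounding drift from the rounded slope/intercept, evaluate the equivalent form Y = mean_Y + SD_Y * (X - mean_X) / SD_X at full precision:
Y = 55.61 + 13.34 * (38 - 52.1) / 7.71
Y = 55.61 - 13.34 * 14.1 / 7.71
Y = 55.61 - 188.094 / 7.71
Y = 55.61 - 24.3961
Y = 31.2139

31.2139


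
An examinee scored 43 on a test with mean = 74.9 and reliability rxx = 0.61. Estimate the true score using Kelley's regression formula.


T_est = rxx * X + (1 - rxx) * mean
T_est = 0.61 * 43 + 0.39 * 74.9
T_est = 26.23 + 29.211
T_est = 55.441

55.441


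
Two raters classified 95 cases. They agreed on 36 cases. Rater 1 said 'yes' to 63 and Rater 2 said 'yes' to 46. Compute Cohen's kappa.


P_o = 36/95 = 0.378947
P_e = (63*46 + 32*49) / 9025 = 0.494848
kappa = (P_o - P_e) / (1 - P_e)
kappa = (0.378947 - 0.494848) / (1 - 0.494848)
kappa = -0.2294

-0.2294


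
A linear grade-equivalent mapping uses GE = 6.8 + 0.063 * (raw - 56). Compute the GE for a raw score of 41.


raw - median = 41 - 56 = -15
slope * diff = 0.063 * -15 = -0.945
GE = 6.8 + -0.945
GE = 5.855

5.855


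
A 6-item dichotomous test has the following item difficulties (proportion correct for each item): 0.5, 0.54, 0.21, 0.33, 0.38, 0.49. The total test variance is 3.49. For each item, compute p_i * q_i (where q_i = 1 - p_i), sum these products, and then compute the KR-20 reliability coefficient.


For each item, compute p_i * q_i:
  Item 1: 0.5 * 0.5 = 0.25
  Item 2: 0.54 * 0.46 = 0.2484
  Item 3: 0.21 * 0.79 = 0.1659
  Item 4: 0.33 * 0.67 = 0.2211
  Item 5: 0.38 * 0.62 = 0.2356
  Item 6: 0.49 * 0.51 = 0.2499
Sum(p_i * q_i) = 0.25 + 0.2484 + 0.1659 + 0.2211 + 0.2356 + 0.2499 = 1.3709
KR-20 = (k/(k-1)) * (1 - Sum(p_i*q_i) / Var_total)
= (6/5) * (1 - 1.3709/3.49)
= 1.2 * 0.6072
KR-20 = 0.7286

0.7286


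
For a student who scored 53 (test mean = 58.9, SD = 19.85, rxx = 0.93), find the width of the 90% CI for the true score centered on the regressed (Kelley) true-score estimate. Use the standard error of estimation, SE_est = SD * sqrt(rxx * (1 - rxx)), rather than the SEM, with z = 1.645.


True score estimate = 0.93*53 + 0.07*58.9 = 53.413
SE_est = SD * sqrt(rxx * (1 - rxx)) = 19.85 * sqrt(0.93 * 0.07) = 19.85 * sqrt(0.0651) = 5.064668
CI = T_est +/- z * SE_est, so width = 2 * z * SE_est = 2 * 1.645 * 5.064668
Width = 16.6628

16.6628


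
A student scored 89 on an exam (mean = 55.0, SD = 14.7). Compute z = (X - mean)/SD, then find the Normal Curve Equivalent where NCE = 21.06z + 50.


z = (X - mean) / SD = (89 - 55.0) / 14.7
z = 34.0 / 14.7
z = 2.3129
NCE = NCE = 21.06z + 50
Carry z at full precision (z = 34.0 / 14.7) into the conversion:
NCE = 21.06 * (34.0 / 14.7) + 50 = 716.04 / 14.7 + 50
NCE = 48.7102 + 50
NCE = 98.7102

98.7102


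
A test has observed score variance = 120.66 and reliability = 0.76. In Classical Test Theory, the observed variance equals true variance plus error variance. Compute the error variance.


var_true = rxx * var_obs = 0.76 * 120.66 = 91.7016
var_error = var_obs - var_true
var_error = 120.66 - 91.7016
var_error = 28.9584

28.9584


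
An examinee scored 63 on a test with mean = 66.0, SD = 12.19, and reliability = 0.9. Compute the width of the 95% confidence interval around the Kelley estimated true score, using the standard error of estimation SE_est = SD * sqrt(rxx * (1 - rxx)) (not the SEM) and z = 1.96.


True score estimate = 0.9*63 + 0.1*66.0 = 63.3
SE_est = SD * sqrt(rxx * (1 - rxx)) = 12.19 * sqrt(0.9 * 0.1) = 12.19 * sqrt(0.09) = 3.657
CI = T_est +/- z * SE_est, so width = 2 * z * SE_est = 2 * 1.96 * 3.657
Width = 14.3354

14.3354


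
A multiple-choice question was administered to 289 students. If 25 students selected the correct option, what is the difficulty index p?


Item difficulty p = number correct / total examinees
p = 25 / 289
p = 0.0865

0.0865


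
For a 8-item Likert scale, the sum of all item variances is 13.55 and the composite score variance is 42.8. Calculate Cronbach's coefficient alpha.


alpha = (k/(k-1)) * (1 - sum(si^2)/s_total^2)
= (8/7) * (1 - 13.55/42.8)
alpha = 0.781

0.781


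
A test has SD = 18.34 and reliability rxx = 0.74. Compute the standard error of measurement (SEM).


SEM = SD * sqrt(1 - rxx)
SEM = 18.34 * sqrt(1 - 0.74)
SEM = 18.34 * sqrt(0.26) = 18.34 * 0.509902
SEM = 9.3516

9.3516


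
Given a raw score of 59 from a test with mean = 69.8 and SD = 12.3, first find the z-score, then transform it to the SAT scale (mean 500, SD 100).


z = (X - mean) / SD = (59 - 69.8) / 12.3
z = -10.8 / 12.3
z = -0.878
SAT-scale = SAT = 500 + 100z
Carry z at full precision (z = -10.8 / 12.3) into the conversion:
SAT-scale = 500 + 100 * (-10.8 / 12.3) = 500 + -1080 / 12.3
SAT-scale = 500 + -87.8049
SAT-scale = 412.1951

412.1951
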